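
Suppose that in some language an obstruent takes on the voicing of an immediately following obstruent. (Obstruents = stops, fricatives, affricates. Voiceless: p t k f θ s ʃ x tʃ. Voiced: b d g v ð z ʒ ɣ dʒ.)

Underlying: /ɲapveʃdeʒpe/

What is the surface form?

/p/ before /v/ (voiced) → [b]
/ʃ/ before /d/ (voiced) → [ʒ]
/ʒ/ before /p/ (voiceless) → [ʃ]

[ɲabveʒdeʃpe]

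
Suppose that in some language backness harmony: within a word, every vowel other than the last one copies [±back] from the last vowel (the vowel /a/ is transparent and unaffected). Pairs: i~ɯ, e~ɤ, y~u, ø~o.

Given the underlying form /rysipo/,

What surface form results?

[rusɯpo]

/y/ harmonizes with /o/ ([+back]) → [u]
/i/ harmonizes with /o/ ([+back]) → [ɯ]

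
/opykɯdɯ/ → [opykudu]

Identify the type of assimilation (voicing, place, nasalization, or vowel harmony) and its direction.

/ɯ/→[u] /ɯ/→[u].
Vowels agree with the first vowel, so the harmony is progressive.

vowel harmony, progressive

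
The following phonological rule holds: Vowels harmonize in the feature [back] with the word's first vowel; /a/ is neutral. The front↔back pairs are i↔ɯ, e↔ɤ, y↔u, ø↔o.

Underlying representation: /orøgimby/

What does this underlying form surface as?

[orogɯmbu]

/ø/ harmonizes with /o/ ([+back]) → [o]
/i/ harmonizes with /o/ ([+back]) → [ɯ]
/y/ harmonizes with /o/ ([+back]) → [u]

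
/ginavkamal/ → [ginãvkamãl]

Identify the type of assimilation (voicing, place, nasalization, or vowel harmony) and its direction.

/a/→[ã] /a/→[ã].
Each target copies a feature from the preceding segment, so the direction is progressive.

nasalization, progressive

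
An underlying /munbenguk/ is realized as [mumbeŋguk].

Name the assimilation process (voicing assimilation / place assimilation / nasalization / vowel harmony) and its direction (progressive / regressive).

/n/→[m] /n/→[ŋ].
Each target copies a feature from the following segment, so the direction is regressive.

place assimilation, regressive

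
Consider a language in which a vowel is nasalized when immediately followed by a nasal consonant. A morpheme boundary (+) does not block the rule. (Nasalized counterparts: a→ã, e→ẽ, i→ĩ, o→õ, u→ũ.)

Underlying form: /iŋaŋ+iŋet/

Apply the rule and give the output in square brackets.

/i/ before nasal /ŋ/ → [ĩ]
/a/ before nasal /ŋ/ → [ã]
/i/ before nasal /ŋ/ → [ĩ]

[ĩŋãŋ+ĩŋet]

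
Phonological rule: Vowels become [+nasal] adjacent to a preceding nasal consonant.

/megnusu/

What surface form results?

/e/ after nasal /m/ → [ẽ]
/u/ after nasal /n/ → [ũ]

[mẽgnũsu]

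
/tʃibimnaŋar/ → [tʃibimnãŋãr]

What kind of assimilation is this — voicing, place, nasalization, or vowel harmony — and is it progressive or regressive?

/a/→[ã] /a/→[ã].
Each target copies a feature from the preceding segment, so the direction is progressive.

nasalization, progressive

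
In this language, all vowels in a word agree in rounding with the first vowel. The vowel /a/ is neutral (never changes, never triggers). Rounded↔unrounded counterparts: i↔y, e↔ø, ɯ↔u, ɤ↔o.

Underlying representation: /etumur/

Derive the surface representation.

[etɯmɯr]

/u/ harmonizes with /e/ ([-round]) → [ɯ]
/u/ harmonizes with /e/ ([-round]) → [ɯ]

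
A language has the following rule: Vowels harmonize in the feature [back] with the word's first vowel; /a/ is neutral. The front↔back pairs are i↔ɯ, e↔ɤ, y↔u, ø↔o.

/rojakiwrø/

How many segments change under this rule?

2

/i/ harmonizes with /o/ ([+back]) → [ɯ]
/ø/ harmonizes with /o/ ([+back]) → [o]
2 segments change.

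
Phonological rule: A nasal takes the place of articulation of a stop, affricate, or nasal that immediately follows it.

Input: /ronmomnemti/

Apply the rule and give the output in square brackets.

[rommonnenti]

/n/ before /m/ (labial) → [m]
/m/ before /n/ (alveolar) → [n]
/m/ before /t/ (alveolar) → [n]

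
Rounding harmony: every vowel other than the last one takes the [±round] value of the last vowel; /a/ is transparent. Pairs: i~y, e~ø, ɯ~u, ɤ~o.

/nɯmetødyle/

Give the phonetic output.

/ø/ harmonizes with /e/ ([-round]) → [e]
/y/ harmonizes with /e/ ([-round]) → [i]

[nɯmetedile]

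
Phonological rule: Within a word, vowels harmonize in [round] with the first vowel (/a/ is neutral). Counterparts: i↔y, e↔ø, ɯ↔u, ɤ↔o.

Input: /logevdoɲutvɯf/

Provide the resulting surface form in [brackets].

[logøvdoɲutvuf]

/e/ harmonizes with /o/ ([+round]) → [ø]
/ɯ/ harmonizes with /o/ ([+round]) → [u]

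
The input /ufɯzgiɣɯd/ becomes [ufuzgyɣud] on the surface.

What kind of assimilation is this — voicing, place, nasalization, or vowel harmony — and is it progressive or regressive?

vowel harmony, progressive

/ɯ/→[u] /i/→[y] /ɯ/→[u].
Vowels agree with the first vowel, so the harmony is progressive.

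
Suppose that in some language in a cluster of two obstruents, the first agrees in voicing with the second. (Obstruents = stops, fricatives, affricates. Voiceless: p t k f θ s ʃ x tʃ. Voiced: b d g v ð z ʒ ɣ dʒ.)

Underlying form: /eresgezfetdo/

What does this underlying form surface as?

[erezgesfeddo]

/s/ before /g/ (voiced) → [z]
/z/ before /f/ (voiceless) → [s]
/t/ before /d/ (voiced) → [d]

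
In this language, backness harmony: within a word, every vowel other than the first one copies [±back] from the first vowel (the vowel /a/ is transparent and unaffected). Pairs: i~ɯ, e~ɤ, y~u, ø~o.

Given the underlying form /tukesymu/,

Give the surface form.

/e/ harmonizes with /u/ ([+back]) → [ɤ]
/y/ harmonizes with /u/ ([+back]) → [u]

[tukɤsumu]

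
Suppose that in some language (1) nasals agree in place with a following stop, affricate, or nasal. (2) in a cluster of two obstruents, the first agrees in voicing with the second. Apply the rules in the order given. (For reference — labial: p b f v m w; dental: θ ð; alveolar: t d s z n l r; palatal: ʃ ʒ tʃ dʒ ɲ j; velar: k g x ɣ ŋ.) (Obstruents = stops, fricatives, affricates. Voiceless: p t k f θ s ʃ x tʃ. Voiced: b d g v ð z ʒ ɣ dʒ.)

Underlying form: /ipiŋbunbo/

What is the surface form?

Rule 1: /ŋ/ before /b/ (labial) → [m]
Rule 1: /n/ before /b/ (labial) → [m]
After rule 1: ipimbumbo
Rule 2: no segment meets the rule's conditions; no change.

[ipimbumbo]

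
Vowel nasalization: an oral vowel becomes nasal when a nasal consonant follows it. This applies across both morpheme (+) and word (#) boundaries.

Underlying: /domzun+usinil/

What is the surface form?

/o/ before nasal /m/ → [õ]
/u/ before nasal /n/ → [ũ]
/i/ before nasal /n/ → [ĩ]

[dõmzũn+usĩnil]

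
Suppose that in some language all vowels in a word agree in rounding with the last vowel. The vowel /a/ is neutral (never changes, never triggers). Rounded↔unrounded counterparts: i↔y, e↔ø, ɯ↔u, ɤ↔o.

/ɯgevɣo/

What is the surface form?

[ugøvɣo]

/ɯ/ harmonizes with /o/ ([+round]) → [u]
/e/ harmonizes with /o/ ([+round]) → [ø]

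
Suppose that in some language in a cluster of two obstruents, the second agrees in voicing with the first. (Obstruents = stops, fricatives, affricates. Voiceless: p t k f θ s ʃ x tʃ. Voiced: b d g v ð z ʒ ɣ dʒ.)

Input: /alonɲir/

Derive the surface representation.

no segment meets the rule's conditions; no change.

[alonɲir]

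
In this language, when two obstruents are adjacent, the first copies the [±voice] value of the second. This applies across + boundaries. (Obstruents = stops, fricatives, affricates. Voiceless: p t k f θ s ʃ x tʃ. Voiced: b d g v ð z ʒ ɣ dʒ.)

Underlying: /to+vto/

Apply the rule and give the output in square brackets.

/v/ before /t/ (voiceless) → [f]

[to+fto]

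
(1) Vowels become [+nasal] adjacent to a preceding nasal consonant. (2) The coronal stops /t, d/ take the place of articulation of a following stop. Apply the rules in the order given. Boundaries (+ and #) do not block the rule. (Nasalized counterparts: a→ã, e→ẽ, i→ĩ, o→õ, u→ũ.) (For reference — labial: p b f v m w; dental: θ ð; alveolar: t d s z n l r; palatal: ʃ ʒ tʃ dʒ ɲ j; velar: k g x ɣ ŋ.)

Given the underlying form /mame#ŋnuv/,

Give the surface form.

[mãmẽ#ŋnũv]

Rule 1: /a/ after nasal /m/ → [ã]
Rule 1: /e/ after nasal /m/ → [ẽ]
Rule 1: /u/ after nasal /n/ → [ũ]
After rule 1: mãmẽ#ŋnũv
Rule 2: no segment meets the rule's conditions; no change.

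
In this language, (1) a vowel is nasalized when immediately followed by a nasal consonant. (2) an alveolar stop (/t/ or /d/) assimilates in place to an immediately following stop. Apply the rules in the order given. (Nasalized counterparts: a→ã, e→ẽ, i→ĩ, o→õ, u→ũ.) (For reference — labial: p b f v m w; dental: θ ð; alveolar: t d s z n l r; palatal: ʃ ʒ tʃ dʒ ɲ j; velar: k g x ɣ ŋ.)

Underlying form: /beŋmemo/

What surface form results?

Rule 1: /e/ before nasal /ŋ/ → [ẽ]
Rule 1: /e/ before nasal /m/ → [ẽ]
After rule 1: bẽŋmẽmo
Rule 2: no segment meets the rule's conditions; no change.

[bẽŋmẽmo]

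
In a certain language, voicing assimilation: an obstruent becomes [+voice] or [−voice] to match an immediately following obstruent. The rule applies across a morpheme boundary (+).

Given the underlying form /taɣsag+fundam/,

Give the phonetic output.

/ɣ/ before /s/ (voiceless) → [x]
/g/ before /f/ (voiceless) → [k]

[taxsak+fundam]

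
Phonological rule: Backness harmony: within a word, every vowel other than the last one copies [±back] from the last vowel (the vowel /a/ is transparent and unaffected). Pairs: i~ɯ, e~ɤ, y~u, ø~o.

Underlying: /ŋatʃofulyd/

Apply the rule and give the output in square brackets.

[ŋatʃøfylyd]

/o/ harmonizes with /y/ ([-back]) → [ø]
/u/ harmonizes with /y/ ([-back]) → [y]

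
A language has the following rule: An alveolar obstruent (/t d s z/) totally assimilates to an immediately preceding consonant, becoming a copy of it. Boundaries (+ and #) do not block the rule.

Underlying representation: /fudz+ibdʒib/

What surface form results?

/z/ after /d/ → [d] (total assimilation)

[fudd+ibdʒib]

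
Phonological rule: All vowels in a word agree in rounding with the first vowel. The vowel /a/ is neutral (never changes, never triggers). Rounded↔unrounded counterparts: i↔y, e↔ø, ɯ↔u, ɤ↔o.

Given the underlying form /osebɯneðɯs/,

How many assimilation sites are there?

/e/ harmonizes with /o/ ([+round]) → [ø]
/ɯ/ harmonizes with /o/ ([+round]) → [u]
/e/ harmonizes with /o/ ([+round]) → [ø]
/ɯ/ harmonizes with /o/ ([+round]) → [u]
4 segments change.

4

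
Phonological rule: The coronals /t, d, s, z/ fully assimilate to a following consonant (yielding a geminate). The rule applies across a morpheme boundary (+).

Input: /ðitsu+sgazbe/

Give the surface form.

[ðissu+ggabbe]

/t/ before /s/ → [s] (total assimilation)
/s/ before /g/ → [g] (total assimilation)
/z/ before /b/ → [b] (total assimilation)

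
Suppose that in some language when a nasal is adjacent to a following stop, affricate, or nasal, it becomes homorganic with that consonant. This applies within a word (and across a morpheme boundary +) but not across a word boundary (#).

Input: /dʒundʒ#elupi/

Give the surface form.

[dʒuɲdʒ#elupi]

/n/ before /dʒ/ (palatal) → [ɲ]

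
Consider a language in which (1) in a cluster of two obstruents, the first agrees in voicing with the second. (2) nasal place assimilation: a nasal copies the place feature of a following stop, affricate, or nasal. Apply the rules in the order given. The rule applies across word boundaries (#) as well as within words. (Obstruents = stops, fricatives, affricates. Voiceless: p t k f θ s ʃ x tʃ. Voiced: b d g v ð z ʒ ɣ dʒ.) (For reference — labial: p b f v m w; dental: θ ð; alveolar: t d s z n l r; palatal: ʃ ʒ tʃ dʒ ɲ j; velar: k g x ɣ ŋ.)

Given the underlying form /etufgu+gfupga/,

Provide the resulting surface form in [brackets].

Rule 1: /f/ before /g/ (voiced) → [v]
Rule 1: /g/ before /f/ (voiceless) → [k]
Rule 1: /p/ before /g/ (voiced) → [b]
After rule 1: etuvgu+kfubga
Rule 2: no segment meets the rule's conditions; no change.

[etuvgu+kfubga]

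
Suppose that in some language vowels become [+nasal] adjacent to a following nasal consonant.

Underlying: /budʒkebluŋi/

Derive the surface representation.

[budʒkeblũŋi]

/u/ before nasal /ŋ/ → [ũ]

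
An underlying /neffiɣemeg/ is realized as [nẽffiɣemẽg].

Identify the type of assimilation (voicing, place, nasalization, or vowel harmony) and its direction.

nasalization, progressive

/e/→[ẽ] /e/→[ẽ].
Each target copies a feature from the preceding segment, so the direction is progressive.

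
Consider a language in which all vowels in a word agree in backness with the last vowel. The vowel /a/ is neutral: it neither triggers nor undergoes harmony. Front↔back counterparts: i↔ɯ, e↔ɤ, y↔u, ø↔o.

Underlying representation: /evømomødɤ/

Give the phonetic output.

[ɤvomomodɤ]

/e/ harmonizes with /ɤ/ ([+back]) → [ɤ]
/ø/ harmonizes with /ɤ/ ([+back]) → [o]
/ø/ harmonizes with /ɤ/ ([+back]) → [o]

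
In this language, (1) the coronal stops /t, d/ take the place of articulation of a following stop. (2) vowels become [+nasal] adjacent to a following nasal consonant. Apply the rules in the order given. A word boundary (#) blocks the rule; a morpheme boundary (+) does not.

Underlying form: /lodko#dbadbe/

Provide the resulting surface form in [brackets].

Rule 1: /d/ before /k/ (velar) → [g]
Rule 1: /d/ before /b/ (labial) → [b]
Rule 1: /d/ before /b/ (labial) → [b]
After rule 1: logko#bbabbe
Rule 2: no segment meets the rule's conditions; no change.

[logko#bbabbe]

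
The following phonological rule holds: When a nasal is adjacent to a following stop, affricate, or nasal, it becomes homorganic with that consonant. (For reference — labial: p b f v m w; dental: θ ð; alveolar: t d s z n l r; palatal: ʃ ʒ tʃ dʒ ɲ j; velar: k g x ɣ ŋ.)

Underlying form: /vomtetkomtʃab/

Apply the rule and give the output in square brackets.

/m/ before /t/ (alveolar) → [n]
/m/ before /tʃ/ (palatal) → [ɲ]

[vontetkoɲtʃab]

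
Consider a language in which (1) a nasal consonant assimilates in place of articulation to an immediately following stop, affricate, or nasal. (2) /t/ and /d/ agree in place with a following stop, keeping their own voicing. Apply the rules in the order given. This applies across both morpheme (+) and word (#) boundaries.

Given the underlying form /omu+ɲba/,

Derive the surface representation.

Rule 1: /ɲ/ before /b/ (labial) → [m]
After rule 1: omu+mba
Rule 2: no segment meets the rule's conditions; no change.

[omu+mba]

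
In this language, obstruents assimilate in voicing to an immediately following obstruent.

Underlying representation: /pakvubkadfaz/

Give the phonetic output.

[pagvupkatfaz]

/k/ before /v/ (voiced) → [g]
/b/ before /k/ (voiceless) → [p]
/d/ before /f/ (voiceless) → [t]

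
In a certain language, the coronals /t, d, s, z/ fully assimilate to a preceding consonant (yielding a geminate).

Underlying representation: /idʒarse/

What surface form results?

/s/ after /r/ → [r] (total assimilation)

[idʒarre]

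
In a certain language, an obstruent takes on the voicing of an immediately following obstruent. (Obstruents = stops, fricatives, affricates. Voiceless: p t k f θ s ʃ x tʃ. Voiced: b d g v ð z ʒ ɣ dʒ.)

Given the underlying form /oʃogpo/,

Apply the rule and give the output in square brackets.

/g/ before /p/ (voiceless) → [k]

[oʃokpo]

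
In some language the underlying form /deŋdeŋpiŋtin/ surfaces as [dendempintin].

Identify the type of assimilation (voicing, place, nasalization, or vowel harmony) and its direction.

/ŋ/→[n] /ŋ/→[m] /ŋ/→[n].
Each target copies a feature from the following segment, so the direction is regressive.

place assimilation, regressive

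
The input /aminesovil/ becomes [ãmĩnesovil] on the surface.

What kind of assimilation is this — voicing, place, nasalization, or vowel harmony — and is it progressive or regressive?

nasalization, regressive

/a/→[ã] /i/→[ĩ].
Each target copies a feature from the following segment, so the direction is regressive.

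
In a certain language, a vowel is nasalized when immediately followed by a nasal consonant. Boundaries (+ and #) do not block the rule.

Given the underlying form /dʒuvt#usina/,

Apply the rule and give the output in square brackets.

[dʒuvt#usĩna]

/i/ before nasal /n/ → [ĩ]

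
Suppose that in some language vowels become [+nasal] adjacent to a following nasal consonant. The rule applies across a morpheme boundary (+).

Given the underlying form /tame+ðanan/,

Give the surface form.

/a/ before nasal /m/ → [ã]
/a/ before nasal /n/ → [ã]
/a/ before nasal /n/ → [ã]

[tãme+ðãnãn]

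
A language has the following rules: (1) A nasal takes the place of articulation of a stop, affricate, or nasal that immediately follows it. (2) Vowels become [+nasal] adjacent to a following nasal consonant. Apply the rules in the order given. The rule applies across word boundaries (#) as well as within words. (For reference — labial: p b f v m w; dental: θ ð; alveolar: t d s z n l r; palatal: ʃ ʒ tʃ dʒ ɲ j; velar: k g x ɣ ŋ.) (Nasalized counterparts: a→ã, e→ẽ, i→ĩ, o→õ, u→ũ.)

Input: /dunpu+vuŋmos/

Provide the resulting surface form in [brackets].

Rule 1: /n/ before /p/ (labial) → [m]
Rule 1: /ŋ/ before /m/ (labial) → [m]
After rule 1: dumpu+vummos
Rule 2: /u/ before nasal /m/ → [ũ]
Rule 2: /u/ before nasal /m/ → [ũ]

[dũmpu+vũmmos]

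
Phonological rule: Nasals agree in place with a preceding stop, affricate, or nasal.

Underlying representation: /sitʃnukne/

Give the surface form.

/n/ after /tʃ/ (palatal) → [ɲ]
/n/ after /k/ (velar) → [ŋ]

[sitʃɲukŋe]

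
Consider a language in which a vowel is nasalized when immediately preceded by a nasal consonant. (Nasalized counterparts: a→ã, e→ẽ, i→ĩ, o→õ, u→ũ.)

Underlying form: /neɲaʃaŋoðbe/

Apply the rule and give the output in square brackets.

/e/ after nasal /n/ → [ẽ]
/a/ after nasal /ɲ/ → [ã]
/o/ after nasal /ŋ/ → [õ]

[nẽɲãʃaŋõðbe]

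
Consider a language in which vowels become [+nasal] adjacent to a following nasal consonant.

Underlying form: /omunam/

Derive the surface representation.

[õmũnãm]

/o/ before nasal /m/ → [õ]
/u/ before nasal /n/ → [ũ]
/a/ before nasal /m/ → [ã]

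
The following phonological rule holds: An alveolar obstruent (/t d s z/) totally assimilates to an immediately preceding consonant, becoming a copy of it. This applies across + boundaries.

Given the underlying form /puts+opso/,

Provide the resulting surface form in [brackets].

/s/ after /t/ → [t] (total assimilation)
/s/ after /p/ → [p] (total assimilation)

[putt+oppo]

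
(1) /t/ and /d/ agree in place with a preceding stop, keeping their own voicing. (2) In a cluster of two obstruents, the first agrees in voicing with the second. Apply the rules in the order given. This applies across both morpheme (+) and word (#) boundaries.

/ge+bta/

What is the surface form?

[ge+ppa]

Rule 1: /t/ after /b/ (labial) → [p]
After rule 1: ge+bpa
Rule 2: /b/ before /p/ (voiceless) → [p]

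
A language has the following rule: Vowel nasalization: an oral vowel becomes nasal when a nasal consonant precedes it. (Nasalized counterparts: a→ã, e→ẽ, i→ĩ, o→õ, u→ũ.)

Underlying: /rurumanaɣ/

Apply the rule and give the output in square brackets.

/a/ after nasal /m/ → [ã]
/a/ after nasal /n/ → [ã]

[rurumãnãɣ]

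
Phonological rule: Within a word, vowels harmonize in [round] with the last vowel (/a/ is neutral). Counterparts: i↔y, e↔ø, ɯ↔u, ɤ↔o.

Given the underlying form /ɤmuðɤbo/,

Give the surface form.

/ɤ/ harmonizes with /o/ ([+round]) → [o]
/ɤ/ harmonizes with /o/ ([+round]) → [o]

[omuðobo]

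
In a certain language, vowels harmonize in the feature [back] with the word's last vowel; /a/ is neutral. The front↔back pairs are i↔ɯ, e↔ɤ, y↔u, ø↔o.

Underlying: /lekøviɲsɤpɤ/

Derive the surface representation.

/e/ harmonizes with /ɤ/ ([+back]) → [ɤ]
/ø/ harmonizes with /ɤ/ ([+back]) → [o]
/i/ harmonizes with /ɤ/ ([+back]) → [ɯ]

[lɤkovɯɲsɤpɤ]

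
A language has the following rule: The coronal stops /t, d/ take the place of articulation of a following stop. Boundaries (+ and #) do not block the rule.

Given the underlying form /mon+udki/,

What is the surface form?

/d/ before /k/ (velar) → [g]

[mon+ugki]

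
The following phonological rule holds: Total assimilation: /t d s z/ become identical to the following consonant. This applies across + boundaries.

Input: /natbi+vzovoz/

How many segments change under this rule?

/t/ before /b/ → [b] (total assimilation)
1 segment changes.

1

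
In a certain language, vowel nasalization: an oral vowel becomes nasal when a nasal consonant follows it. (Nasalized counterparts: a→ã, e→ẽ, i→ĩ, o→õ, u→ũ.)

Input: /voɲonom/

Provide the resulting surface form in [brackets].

[võɲõnõm]

/o/ before nasal /ɲ/ → [õ]
/o/ before nasal /n/ → [õ]
/o/ before nasal /m/ → [õ]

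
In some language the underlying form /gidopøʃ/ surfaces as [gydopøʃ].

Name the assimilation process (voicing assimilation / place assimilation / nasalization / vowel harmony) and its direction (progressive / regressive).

/i/→[y].
Vowels agree with the last vowel, so the harmony is regressive.

vowel harmony, regressive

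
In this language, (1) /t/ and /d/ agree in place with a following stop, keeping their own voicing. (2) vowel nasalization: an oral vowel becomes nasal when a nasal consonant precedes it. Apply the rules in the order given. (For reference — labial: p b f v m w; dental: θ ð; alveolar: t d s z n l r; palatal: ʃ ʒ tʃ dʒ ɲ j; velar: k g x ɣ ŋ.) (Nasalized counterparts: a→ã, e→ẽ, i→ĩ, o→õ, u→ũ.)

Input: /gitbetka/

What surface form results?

[gipbekka]

Rule 1: /t/ before /b/ (labial) → [p]
Rule 1: /t/ before /k/ (velar) → [k]
After rule 1: gipbekka
Rule 2: no segment meets the rule's conditions; no change.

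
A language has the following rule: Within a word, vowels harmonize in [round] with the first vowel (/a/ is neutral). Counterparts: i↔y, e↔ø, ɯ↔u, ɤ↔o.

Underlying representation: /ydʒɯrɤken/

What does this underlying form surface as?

/ɯ/ harmonizes with /y/ ([+round]) → [u]
/ɤ/ harmonizes with /y/ ([+round]) → [o]
/e/ harmonizes with /y/ ([+round]) → [ø]

[ydʒurokøn]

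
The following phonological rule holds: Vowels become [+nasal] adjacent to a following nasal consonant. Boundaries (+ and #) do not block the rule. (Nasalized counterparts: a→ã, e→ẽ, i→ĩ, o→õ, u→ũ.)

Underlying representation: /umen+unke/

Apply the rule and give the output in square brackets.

[ũmẽn+ũnke]

/u/ before nasal /m/ → [ũ]
/e/ before nasal /n/ → [ẽ]
/u/ before nasal /n/ → [ũ]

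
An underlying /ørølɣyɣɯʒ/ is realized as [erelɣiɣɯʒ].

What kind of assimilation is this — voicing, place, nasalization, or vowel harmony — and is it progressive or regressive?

/ø/→[e] /ø/→[e] /y/→[i].
Vowels agree with the last vowel, so the harmony is regressive.

vowel harmony, regressive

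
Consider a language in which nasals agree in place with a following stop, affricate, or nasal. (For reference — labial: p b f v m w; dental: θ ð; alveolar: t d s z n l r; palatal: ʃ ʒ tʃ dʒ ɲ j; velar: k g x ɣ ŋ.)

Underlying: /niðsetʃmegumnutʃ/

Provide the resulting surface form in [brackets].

[niðsetʃmegunnutʃ]

/m/ before /n/ (alveolar) → [n]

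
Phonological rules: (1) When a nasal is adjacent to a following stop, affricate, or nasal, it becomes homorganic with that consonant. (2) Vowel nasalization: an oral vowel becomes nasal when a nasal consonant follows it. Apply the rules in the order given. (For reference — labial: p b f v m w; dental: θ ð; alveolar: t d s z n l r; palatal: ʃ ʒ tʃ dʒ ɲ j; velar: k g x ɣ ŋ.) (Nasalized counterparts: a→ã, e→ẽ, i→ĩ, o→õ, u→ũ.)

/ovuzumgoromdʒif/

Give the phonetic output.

[ovuzũŋgorõɲdʒif]

Rule 1: /m/ before /g/ (velar) → [ŋ]
Rule 1: /m/ before /dʒ/ (palatal) → [ɲ]
After rule 1: ovuzuŋgoroɲdʒif
Rule 2: /u/ before nasal /ŋ/ → [ũ]
Rule 2: /o/ before nasal /ɲ/ → [õ]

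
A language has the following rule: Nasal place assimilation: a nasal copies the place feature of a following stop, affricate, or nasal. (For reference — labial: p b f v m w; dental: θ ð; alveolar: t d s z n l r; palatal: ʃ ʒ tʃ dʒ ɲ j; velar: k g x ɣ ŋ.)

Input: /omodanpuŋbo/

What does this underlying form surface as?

[omodampumbo]

/n/ before /p/ (labial) → [m]
/ŋ/ before /b/ (labial) → [m]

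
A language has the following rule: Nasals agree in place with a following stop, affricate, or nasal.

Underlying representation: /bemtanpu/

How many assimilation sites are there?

/m/ before /t/ (alveolar) → [n]
/n/ before /p/ (labial) → [m]
2 segments change.

2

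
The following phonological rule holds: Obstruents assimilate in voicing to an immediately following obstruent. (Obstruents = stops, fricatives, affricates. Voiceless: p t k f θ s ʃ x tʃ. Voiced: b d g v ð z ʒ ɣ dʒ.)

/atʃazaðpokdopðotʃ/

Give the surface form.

[atʃazaθpogdobðotʃ]

/ð/ before /p/ (voiceless) → [θ]
/k/ before /d/ (voiced) → [g]
/p/ before /ð/ (voiced) → [b]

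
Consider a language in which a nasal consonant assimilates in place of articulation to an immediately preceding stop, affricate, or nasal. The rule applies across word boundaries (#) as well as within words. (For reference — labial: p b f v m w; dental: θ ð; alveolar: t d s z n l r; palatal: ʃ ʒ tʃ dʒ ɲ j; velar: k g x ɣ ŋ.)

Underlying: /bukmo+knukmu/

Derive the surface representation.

[bukŋo+kŋukŋu]

/m/ after /k/ (velar) → [ŋ]
/n/ after /k/ (velar) → [ŋ]
/m/ after /k/ (velar) → [ŋ]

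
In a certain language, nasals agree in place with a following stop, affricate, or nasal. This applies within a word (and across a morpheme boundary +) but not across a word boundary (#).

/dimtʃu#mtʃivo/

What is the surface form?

[diɲtʃu#ɲtʃivo]

/m/ before /tʃ/ (palatal) → [ɲ]
/m/ before /tʃ/ (palatal) → [ɲ]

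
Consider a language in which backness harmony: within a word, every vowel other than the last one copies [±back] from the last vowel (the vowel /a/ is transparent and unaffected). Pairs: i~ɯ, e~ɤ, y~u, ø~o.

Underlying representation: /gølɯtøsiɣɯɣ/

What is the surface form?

[golɯtosɯɣɯɣ]

/ø/ harmonizes with /ɯ/ ([+back]) → [o]
/ø/ harmonizes with /ɯ/ ([+back]) → [o]
/i/ harmonizes with /ɯ/ ([+back]) → [ɯ]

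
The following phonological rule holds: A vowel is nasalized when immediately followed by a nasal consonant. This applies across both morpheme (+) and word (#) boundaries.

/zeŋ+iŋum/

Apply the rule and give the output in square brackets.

/e/ before nasal /ŋ/ → [ẽ]
/i/ before nasal /ŋ/ → [ĩ]
/u/ before nasal /m/ → [ũ]

[zẽŋ+ĩŋũm]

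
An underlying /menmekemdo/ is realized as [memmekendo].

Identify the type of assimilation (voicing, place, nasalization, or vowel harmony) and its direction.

place assimilation, regressive

/n/→[m] /m/→[n].
Each target copies a feature from the following segment, so the direction is regressive.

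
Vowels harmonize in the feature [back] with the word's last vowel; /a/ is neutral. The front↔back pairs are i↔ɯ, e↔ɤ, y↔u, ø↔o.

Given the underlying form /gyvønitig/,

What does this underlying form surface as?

[gyvønitig]

no segment meets the rule's conditions; no change.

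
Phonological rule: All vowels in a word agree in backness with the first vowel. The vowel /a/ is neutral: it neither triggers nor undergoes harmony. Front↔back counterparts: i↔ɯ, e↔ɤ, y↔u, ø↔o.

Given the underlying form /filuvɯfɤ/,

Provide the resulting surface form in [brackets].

/u/ harmonizes with /i/ ([-back]) → [y]
/ɯ/ harmonizes with /i/ ([-back]) → [i]
/ɤ/ harmonizes with /i/ ([-back]) → [e]

[filyvife]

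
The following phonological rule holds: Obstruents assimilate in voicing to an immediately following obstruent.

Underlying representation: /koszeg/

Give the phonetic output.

/s/ before /z/ (voiced) → [z]

[kozzeg]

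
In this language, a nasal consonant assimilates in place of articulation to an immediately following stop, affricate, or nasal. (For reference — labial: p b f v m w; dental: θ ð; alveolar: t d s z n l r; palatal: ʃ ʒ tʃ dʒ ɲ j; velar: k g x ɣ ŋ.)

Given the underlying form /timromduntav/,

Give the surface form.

[timronduntav]

/m/ before /d/ (alveolar) → [n]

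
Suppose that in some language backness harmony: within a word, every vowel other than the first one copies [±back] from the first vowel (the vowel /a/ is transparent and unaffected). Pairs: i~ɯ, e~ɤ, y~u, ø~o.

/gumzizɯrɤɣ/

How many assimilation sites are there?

/i/ harmonizes with /u/ ([+back]) → [ɯ]
1 segment changes.

1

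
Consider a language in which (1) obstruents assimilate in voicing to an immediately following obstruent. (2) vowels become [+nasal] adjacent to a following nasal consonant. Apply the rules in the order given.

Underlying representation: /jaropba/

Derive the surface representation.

[jarobba]

Rule 1: /p/ before /b/ (voiced) → [b]
After rule 1: jarobba
Rule 2: no segment meets the rule's conditions; no change.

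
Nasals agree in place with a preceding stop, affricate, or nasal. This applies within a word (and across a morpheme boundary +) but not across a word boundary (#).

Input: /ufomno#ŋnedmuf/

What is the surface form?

/n/ after /m/ (labial) → [m]
/n/ after /ŋ/ (velar) → [ŋ]
/m/ after /d/ (alveolar) → [n]

[ufommo#ŋŋednuf]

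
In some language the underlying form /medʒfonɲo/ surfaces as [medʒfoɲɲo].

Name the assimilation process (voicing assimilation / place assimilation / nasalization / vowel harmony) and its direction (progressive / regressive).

/n/→[ɲ].
Each target copies a feature from the following segment, so the direction is regressive.

place assimilation, regressive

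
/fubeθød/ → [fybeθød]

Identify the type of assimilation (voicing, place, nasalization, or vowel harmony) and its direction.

/u/→[y].
Vowels agree with the last vowel, so the harmony is regressive.

vowel harmony, regressive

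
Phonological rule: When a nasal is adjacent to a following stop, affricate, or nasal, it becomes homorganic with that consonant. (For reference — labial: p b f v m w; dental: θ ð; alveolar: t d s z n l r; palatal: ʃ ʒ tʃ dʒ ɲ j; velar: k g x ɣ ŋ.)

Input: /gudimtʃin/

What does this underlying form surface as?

/m/ before /tʃ/ (palatal) → [ɲ]

[gudiɲtʃin]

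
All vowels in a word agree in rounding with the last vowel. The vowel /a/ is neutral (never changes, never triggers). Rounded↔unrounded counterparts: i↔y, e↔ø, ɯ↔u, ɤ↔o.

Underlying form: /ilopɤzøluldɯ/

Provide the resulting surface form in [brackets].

/o/ harmonizes with /ɯ/ ([-round]) → [ɤ]
/ø/ harmonizes with /ɯ/ ([-round]) → [e]
/u/ harmonizes with /ɯ/ ([-round]) → [ɯ]

[ilɤpɤzelɯldɯ]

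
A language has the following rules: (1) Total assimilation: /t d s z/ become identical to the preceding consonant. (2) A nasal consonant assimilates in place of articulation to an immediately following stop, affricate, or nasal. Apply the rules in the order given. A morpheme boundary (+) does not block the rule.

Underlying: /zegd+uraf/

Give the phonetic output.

Rule 1: /d/ after /g/ → [g] (total assimilation)
After rule 1: zegg+uraf
Rule 2: no segment meets the rule's conditions; no change.

[zegg+uraf]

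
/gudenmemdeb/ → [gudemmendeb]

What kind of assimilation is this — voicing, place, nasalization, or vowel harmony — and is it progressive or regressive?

place assimilation, regressive

/n/→[m] /m/→[n].
Each target copies a feature from the following segment, so the direction is regressive.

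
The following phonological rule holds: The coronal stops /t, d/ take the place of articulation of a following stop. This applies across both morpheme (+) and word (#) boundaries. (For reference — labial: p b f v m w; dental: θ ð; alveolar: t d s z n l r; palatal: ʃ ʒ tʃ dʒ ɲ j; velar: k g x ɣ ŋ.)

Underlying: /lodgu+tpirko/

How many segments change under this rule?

/d/ before /g/ (velar) → [g]
/t/ before /p/ (labial) → [p]
2 segments change.

2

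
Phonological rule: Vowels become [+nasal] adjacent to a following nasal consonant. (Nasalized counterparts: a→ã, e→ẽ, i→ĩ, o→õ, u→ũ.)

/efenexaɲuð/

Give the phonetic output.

/e/ before nasal /n/ → [ẽ]
/a/ before nasal /ɲ/ → [ã]

[efẽnexãɲuð]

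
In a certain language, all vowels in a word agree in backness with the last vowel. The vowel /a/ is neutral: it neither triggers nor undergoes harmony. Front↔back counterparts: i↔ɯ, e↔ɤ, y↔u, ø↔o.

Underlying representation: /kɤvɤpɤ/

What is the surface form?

[kɤvɤpɤ]

no segment meets the rule's conditions; no change.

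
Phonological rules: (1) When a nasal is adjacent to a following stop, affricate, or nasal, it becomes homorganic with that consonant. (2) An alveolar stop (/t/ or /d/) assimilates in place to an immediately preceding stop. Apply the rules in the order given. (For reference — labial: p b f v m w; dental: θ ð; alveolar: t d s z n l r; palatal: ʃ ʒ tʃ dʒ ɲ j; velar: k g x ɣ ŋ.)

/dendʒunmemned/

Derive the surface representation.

[deɲdʒummenned]

Rule 1: /n/ before /dʒ/ (palatal) → [ɲ]
Rule 1: /n/ before /m/ (labial) → [m]
Rule 1: /m/ before /n/ (alveolar) → [n]
After rule 1: deɲdʒummenned
Rule 2: no segment meets the rule's conditions; no change.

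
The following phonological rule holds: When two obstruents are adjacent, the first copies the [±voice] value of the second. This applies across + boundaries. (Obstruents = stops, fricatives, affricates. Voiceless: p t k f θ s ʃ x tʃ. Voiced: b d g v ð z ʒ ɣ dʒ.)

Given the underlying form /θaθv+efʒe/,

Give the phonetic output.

/θ/ before /v/ (voiced) → [ð]
/f/ before /ʒ/ (voiced) → [v]

[θaðv+evʒe]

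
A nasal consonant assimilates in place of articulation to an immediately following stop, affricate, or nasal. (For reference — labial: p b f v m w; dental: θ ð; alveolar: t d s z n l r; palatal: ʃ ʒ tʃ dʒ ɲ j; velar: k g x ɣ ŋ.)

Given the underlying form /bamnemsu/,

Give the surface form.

/m/ before /n/ (alveolar) → [n]

[bannemsu]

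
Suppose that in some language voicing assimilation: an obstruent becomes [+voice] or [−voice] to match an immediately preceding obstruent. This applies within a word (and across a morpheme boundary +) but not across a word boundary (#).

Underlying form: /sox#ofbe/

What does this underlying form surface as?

[sox#ofpe]

/b/ after /f/ (voiceless) → [p]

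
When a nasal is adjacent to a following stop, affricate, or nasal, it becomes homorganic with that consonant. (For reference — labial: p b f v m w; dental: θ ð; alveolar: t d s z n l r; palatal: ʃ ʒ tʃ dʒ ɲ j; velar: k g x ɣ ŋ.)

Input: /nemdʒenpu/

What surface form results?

[neɲdʒempu]

/m/ before /dʒ/ (palatal) → [ɲ]
/n/ before /p/ (labial) → [m]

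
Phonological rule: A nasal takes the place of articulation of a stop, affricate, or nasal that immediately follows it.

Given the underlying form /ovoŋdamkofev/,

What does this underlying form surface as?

[ovondaŋkofev]

/ŋ/ before /d/ (alveolar) → [n]
/m/ before /k/ (velar) → [ŋ]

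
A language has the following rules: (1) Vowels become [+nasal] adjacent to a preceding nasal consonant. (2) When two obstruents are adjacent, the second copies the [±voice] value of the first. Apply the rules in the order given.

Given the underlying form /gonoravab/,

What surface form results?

[gonõravab]

Rule 1: /o/ after nasal /n/ → [õ]
After rule 1: gonõravab
Rule 2: no segment meets the rule's conditions; no change.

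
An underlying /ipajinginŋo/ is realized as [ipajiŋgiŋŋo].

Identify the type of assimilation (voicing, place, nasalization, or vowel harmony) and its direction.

/n/→[ŋ] /n/→[ŋ].
Each target copies a feature from the following segment, so the direction is regressive.

place assimilation, regressive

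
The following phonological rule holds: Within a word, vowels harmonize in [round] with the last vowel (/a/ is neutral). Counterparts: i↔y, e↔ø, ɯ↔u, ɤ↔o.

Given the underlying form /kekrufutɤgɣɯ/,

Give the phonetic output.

/u/ harmonizes with /ɯ/ ([-round]) → [ɯ]
/u/ harmonizes with /ɯ/ ([-round]) → [ɯ]

[kekrɯfɯtɤgɣɯ]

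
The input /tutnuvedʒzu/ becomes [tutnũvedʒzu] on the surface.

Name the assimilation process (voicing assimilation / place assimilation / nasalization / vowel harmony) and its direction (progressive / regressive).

/u/→[ũ].
Each target copies a feature from the preceding segment, so the direction is progressive.

nasalization, progressive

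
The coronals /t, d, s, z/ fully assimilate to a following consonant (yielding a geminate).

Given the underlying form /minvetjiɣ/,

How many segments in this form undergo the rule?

1

/t/ before /j/ → [j] (total assimilation)
1 segment changes.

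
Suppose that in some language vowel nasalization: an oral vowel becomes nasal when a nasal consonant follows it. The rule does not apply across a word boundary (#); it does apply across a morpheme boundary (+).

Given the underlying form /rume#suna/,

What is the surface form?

/u/ before nasal /m/ → [ũ]
/u/ before nasal /n/ → [ũ]

[rũme#sũna]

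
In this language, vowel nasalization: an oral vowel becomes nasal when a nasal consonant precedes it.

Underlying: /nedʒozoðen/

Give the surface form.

[nẽdʒozoðen]

/e/ after nasal /n/ → [ẽ]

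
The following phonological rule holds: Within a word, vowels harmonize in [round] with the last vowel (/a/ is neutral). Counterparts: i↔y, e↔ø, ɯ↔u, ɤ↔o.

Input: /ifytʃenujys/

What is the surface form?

/i/ harmonizes with /y/ ([+round]) → [y]
/e/ harmonizes with /y/ ([+round]) → [ø]

[yfytʃønujys]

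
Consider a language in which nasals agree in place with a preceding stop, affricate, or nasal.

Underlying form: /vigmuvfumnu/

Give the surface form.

[vigŋuvfummu]

/m/ after /g/ (velar) → [ŋ]
/n/ after /m/ (labial) → [m]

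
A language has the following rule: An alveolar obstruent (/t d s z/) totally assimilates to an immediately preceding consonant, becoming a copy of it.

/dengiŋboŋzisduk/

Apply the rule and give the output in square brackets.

[dengiŋboŋŋissuk]

/z/ after /ŋ/ → [ŋ] (total assimilation)
/d/ after /s/ → [s] (total assimilation)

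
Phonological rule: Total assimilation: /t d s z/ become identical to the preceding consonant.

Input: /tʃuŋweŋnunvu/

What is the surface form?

no segment meets the rule's conditions; no change.

[tʃuŋweŋnunvu]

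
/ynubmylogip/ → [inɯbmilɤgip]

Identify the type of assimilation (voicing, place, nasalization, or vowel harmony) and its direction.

vowel harmony, regressive

/y/→[i] /u/→[ɯ] /y/→[i] /o/→[ɤ].
Vowels agree with the last vowel, so the harmony is regressive.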